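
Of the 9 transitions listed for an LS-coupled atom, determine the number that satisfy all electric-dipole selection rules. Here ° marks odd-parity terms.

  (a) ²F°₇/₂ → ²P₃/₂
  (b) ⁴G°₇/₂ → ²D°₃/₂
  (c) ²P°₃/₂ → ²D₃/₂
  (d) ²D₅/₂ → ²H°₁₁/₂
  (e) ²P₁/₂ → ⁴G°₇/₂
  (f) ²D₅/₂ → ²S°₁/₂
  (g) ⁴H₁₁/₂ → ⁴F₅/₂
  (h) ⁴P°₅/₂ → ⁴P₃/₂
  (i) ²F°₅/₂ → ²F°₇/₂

(a) forbidden (ΔL, ΔJ fail)
(b) forbidden (parity, ΔS, ΔL, ΔJ fail)
(c) allowed
(d) forbidden (ΔL, ΔJ fail)
(e) forbidden (ΔS, ΔL, ΔJ fail)
(f) forbidden (ΔL, ΔJ fail)
(g) forbidden (parity, ΔL, ΔJ fail)
(h) allowed
(i) forbidden (parity fails)
Total allowed: 2 of 9.

2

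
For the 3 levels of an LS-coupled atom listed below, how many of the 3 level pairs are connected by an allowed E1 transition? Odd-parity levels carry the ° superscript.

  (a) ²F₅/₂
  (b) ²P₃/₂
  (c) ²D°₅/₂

2

(a)–(b): forbidden (parity, ΔL).
(a)–(c): allowed.
(b)–(c): allowed.
Allowed pairs: 2 of 3.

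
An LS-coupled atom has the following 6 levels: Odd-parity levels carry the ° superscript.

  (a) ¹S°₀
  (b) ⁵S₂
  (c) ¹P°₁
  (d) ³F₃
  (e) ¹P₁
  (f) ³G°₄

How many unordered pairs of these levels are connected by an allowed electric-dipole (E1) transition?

(a)–(b): forbidden (ΔS, ΔL, ΔJ).
(a)–(c): forbidden (parity).
(a)–(d): forbidden (ΔS, ΔL, ΔJ).
(a)–(e): allowed.
(a)–(f): forbidden (parity, ΔS, ΔL, ΔJ).
(b)–(c): forbidden (ΔS).
(b)–(d): forbidden (parity, ΔS, ΔL).
(b)–(e): forbidden (parity, ΔS).
(b)–(f): forbidden (ΔS, ΔL, ΔJ).
(c)–(d): forbidden (ΔS, ΔL, ΔJ).
(c)–(e): allowed.
(c)–(f): forbidden (parity, ΔS, ΔL, ΔJ).
(d)–(e): forbidden (parity, ΔS, ΔL, ΔJ).
(d)–(f): allowed.
(e)–(f): forbidden (ΔS, ΔL, ΔJ).
Allowed pairs: 3 of 15.

3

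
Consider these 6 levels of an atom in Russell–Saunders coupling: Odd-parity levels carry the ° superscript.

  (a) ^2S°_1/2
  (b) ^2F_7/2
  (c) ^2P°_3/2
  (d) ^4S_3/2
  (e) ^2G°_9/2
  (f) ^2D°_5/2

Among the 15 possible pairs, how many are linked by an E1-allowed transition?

(a)–(b): forbidden (ΔL, ΔJ).
(a)–(c): forbidden (parity).
(a)–(d): forbidden (ΔS, ΔL).
(a)–(e): forbidden (parity, ΔL, ΔJ).
(a)–(f): forbidden (parity, ΔL, ΔJ).
(b)–(c): forbidden (ΔL, ΔJ).
(b)–(d): forbidden (parity, ΔS, ΔL, ΔJ).
(b)–(e): allowed.
(b)–(f): allowed.
(c)–(d): forbidden (ΔS).
(c)–(e): forbidden (parity, ΔL, ΔJ).
(c)–(f): forbidden (parity).
(d)–(e): forbidden (ΔS, ΔL, ΔJ).
(d)–(f): forbidden (ΔS, ΔL).
(e)–(f): forbidden (parity, ΔL, ΔJ).
Allowed pairs: 2 of 15.

2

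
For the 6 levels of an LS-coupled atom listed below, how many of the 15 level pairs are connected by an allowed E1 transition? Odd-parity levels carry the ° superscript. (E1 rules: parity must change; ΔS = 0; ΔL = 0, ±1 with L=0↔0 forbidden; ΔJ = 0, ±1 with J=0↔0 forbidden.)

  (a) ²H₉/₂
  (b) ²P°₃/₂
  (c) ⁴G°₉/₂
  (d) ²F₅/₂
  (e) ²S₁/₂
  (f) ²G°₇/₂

(a)–(b): forbidden (ΔL, ΔJ).
(a)–(c): forbidden (ΔS).
(a)–(d): forbidden (parity, ΔL, ΔJ).
(a)–(e): forbidden (parity, ΔL, ΔJ).
(a)–(f): allowed.
(b)–(c): forbidden (parity, ΔS, ΔL, ΔJ).
(b)–(d): forbidden (ΔL).
(b)–(e): allowed.
(b)–(f): forbidden (parity, ΔL, ΔJ).
(c)–(d): forbidden (ΔS, ΔJ).
(c)–(e): forbidden (ΔS, ΔL, ΔJ).
(c)–(f): forbidden (parity, ΔS).
(d)–(e): forbidden (parity, ΔL, ΔJ).
(d)–(f): allowed.
(e)–(f): forbidden (ΔL, ΔJ).
Allowed pairs: 3 of 15.

3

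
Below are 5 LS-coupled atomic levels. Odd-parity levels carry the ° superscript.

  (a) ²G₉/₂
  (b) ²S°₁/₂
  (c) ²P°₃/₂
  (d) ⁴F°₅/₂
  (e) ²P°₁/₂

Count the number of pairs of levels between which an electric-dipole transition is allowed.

0

(a)–(b): forbidden (ΔL, ΔJ).
(a)–(c): forbidden (ΔL, ΔJ).
(a)–(d): forbidden (ΔS, ΔJ).
(a)–(e): forbidden (ΔL, ΔJ).
(b)–(c): forbidden (parity).
(b)–(d): forbidden (parity, ΔS, ΔL, ΔJ).
(b)–(e): forbidden (parity).
(c)–(d): forbidden (parity, ΔS, ΔL).
(c)–(e): forbidden (parity).
(d)–(e): forbidden (parity, ΔS, ΔL, ΔJ).
Allowed pairs: 0 of 10.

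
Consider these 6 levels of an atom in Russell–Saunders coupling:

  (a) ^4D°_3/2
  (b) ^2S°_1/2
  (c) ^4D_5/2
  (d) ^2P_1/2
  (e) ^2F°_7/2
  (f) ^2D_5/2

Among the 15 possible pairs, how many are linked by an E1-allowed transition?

3

(a)–(b): forbidden (parity, ΔS, ΔL).
(a)–(c): allowed.
(a)–(d): forbidden (ΔS).
(a)–(e): forbidden (parity, ΔS, ΔJ).
(a)–(f): forbidden (ΔS).
(b)–(c): forbidden (ΔS, ΔL, ΔJ).
(b)–(d): allowed.
(b)–(e): forbidden (parity, ΔL, ΔJ).
(b)–(f): forbidden (ΔL, ΔJ).
(c)–(d): forbidden (parity, ΔS, ΔJ).
(c)–(e): forbidden (ΔS).
(c)–(f): forbidden (parity, ΔS).
(d)–(e): forbidden (ΔL, ΔJ).
(d)–(f): forbidden (parity, ΔJ).
(e)–(f): allowed.
Allowed pairs: 3 of 15.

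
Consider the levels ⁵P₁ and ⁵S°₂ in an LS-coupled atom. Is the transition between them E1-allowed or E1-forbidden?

allowed

Initial level: S=2, L=1, J=1, parity even. Final level: S=2, L=0, J=2, parity odd.
Parity must change: even → odd — passes.
ΔS = 0: S: 2 → 2 — passes.
ΔL = 0, ±1 (not L=0↔0): L: 1 → 0, ΔL = -1 — passes.
ΔJ = 0, ±1 (not J=0↔0): J: 1 → 2, ΔJ = +1 — passes.
All four E1 rules are satisfied.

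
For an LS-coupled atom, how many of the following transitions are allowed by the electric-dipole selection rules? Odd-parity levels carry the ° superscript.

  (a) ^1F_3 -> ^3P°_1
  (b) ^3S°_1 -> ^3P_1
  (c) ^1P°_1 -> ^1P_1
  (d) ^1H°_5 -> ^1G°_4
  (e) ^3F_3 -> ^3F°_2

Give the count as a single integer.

(a) forbidden (ΔS, ΔL, ΔJ fail)
(b) allowed
(c) allowed
(d) forbidden (parity fails)
(e) allowed
Total allowed: 3 of 5.

3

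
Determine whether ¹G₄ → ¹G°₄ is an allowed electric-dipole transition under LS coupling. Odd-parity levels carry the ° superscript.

Parity must change: even → odd — ok.
ΔS = 0: S: 0 → 0 — ok.
ΔL = 0, ±1 (not L=0↔0): L: 4 → 4, ΔL = +0 — ok.
ΔJ = 0, ±1 (not J=0↔0): J: 4 → 4, ΔJ = +0 — ok.
All four E1 rules are satisfied.

allowed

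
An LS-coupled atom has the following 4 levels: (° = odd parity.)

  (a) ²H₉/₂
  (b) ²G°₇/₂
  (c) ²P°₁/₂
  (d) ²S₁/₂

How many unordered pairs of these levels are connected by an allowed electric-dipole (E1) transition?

2

(a)–(b): allowed.
(a)–(c): forbidden (ΔL, ΔJ).
(a)–(d): forbidden (parity, ΔL, ΔJ).
(b)–(c): forbidden (parity, ΔL, ΔJ).
(b)–(d): forbidden (ΔL, ΔJ).
(c)–(d): allowed.
Allowed pairs: 2 of 6.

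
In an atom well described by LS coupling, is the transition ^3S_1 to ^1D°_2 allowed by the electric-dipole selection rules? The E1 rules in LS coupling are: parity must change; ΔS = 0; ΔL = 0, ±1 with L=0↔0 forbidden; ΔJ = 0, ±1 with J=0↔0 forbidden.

ΔS = 0: S: 1 → 0 — ✗.
ΔL = 0, ±1 (not L=0↔0): L: 0 → 2, ΔL = +2 — ✗.
Parity must change: even → odd — ✓.
ΔJ = 0, ±1 (not J=0↔0): J: 1 → 2, ΔJ = +1 — ✓.
Rule(s) violated: ΔS, ΔL.

forbidden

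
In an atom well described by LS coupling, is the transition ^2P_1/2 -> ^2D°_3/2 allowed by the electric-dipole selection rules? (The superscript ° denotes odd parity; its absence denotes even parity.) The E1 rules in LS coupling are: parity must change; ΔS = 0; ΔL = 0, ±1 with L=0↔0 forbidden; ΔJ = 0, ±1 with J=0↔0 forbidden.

allowed

Parity must change: even → odd — satisfied.
ΔS = 0: S: 1/2 → 1/2 — satisfied.
ΔL = 0, ±1 (not L=0↔0): L: 1 → 2, ΔL = +1 — satisfied.
ΔJ = 0, ±1 (not J=0↔0): J: 1/2 → 3/2, ΔJ = +1 — satisfied.
All four E1 rules are satisfied.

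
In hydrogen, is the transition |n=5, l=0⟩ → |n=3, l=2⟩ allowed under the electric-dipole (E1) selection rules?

Δl = 2 − 0 = +2; the E1 rule Δl = ±1 is fails.
The transition is electric-dipole forbidden.

forbidden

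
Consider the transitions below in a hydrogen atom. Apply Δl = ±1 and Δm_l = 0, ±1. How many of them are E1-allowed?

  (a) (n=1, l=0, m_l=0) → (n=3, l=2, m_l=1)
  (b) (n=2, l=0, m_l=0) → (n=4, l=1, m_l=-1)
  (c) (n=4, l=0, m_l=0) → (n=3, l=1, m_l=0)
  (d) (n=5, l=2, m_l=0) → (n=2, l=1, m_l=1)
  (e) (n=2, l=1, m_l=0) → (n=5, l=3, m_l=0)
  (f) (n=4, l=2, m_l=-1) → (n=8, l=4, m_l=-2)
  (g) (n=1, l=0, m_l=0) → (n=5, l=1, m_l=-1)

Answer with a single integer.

(a) forbidden — Δl = +2 (E1 requires Δl = ±1)
(b) allowed
(c) allowed
(d) allowed
(e) forbidden — Δl = +2 (E1 requires Δl = ±1)
(f) forbidden — Δl = +2 (E1 requires Δl = ±1)
(g) allowed
Total allowed: 4 of 7.

4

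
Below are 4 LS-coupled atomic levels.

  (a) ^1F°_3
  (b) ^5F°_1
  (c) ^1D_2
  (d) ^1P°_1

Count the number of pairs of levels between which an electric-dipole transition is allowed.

2

(a)–(b): forbidden (parity, ΔS, ΔJ).
(a)–(c): allowed.
(a)–(d): forbidden (parity, ΔL, ΔJ).
(b)–(c): forbidden (ΔS).
(b)–(d): forbidden (parity, ΔS, ΔL).
(c)–(d): allowed.
Allowed pairs: 2 of 6.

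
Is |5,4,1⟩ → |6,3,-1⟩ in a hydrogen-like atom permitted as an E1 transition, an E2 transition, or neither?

neither

Δl = 3 − 4 = -1; l_i + l_f = 7.
Δm_l = -2.
E1 (Δl = ±1, |Δm_l| ≤ 1): not satisfied.
E2 (Δl = 0,±2, l_i+l_f ≥ 2, |Δm_l| ≤ 2): not satisfied.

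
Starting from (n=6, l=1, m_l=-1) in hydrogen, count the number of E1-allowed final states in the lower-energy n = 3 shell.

E1 requires Δl = ±1, so l_f ∈ {0, 2}; with 0 ≤ l_f ≤ n_f−1 = 2, the allowed l_f values are {0, 2}.
For l_f = 0: m_f ∈ {m_i−1, m_i, m_i+1} ∩ [−0, 0] = {0} → 1 state.
For l_f = 2: m_f ∈ {m_i−1, m_i, m_i+1} ∩ [−2, 2] = {-2, -1, 0} → 3 states.
Total: 4.

4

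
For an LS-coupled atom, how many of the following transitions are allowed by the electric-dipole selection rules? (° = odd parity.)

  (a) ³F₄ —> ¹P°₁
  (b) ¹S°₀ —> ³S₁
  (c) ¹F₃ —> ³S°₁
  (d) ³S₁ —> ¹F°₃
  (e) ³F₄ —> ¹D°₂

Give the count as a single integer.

0

(a) forbidden (ΔS, ΔL, ΔJ fail)
(b) forbidden (ΔS, ΔL fail)
(c) forbidden (ΔS, ΔL, ΔJ fail)
(d) forbidden (ΔS, ΔL, ΔJ fail)
(e) forbidden (ΔS, ΔJ fail)
Total allowed: 0 of 5.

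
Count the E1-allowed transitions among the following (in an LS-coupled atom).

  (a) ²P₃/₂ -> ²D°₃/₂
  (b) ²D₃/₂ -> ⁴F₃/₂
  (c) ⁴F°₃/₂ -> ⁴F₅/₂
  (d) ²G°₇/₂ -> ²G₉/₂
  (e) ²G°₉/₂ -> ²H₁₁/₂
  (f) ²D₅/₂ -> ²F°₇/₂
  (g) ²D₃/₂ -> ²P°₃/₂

6

(a) allowed
(b) forbidden (parity, ΔS fail)
(c) allowed
(d) allowed
(e) allowed
(f) allowed
(g) allowed
Total allowed: 6 of 7.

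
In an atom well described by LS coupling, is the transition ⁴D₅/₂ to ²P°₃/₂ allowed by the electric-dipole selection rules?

forbidden

Parity must change: even → odd — ✓.
ΔS = 0: S: 3/2 → 1/2 — ✗.
ΔL = 0, ±1 (not L=0↔0): L: 2 → 1, ΔL = -1 — ✓.
ΔJ = 0, ±1 (not J=0↔0): J: 5/2 → 3/2, ΔJ = -1 — ✓.
Rule(s) violated: ΔS.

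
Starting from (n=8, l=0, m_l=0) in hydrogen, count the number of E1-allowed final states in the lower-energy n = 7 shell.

E1 requires Δl = ±1, so l_f ∈ {-1, 1}; with 0 ≤ l_f ≤ n_f−1 = 6, the allowed l_f values are {1}.
For l_f = 1: m_f ∈ {m_i−1, m_i, m_i+1} ∩ [−1, 1] = {-1, 0, 1} → 3 states.
Total: 3.

3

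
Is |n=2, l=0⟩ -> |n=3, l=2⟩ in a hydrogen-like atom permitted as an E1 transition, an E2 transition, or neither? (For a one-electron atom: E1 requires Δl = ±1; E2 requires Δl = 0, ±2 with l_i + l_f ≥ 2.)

E2

Δl = 2 − 0 = +2; l_i + l_f = 2.
E1 (Δl = ±1): not satisfied.
E2 (Δl = 0,±2, l_i+l_f ≥ 2): satisfied.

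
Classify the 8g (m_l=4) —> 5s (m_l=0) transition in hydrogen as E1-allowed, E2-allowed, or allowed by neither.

Δl = 0 − 4 = -4; l_i + l_f = 4.
Δm_l = -4.
E1 (Δl = ±1, |Δm_l| ≤ 1): not satisfied.
E2 (Δl = 0,±2, l_i+l_f ≥ 2, |Δm_l| ≤ 2): not satisfied.

neither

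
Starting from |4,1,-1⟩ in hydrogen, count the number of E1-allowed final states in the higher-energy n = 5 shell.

E1 requires Δl = ±1, so l_f ∈ {0, 2}; with 0 ≤ l_f ≤ n_f−1 = 4, the allowed l_f values are {0, 2}.
For l_f = 0: m_f ∈ {m_i−1, m_i, m_i+1} ∩ [−0, 0] = {0} → 1 state.
For l_f = 2: m_f ∈ {m_i−1, m_i, m_i+1} ∩ [−2, 2] = {-2, -1, 0} → 3 states.
Total: 4.

4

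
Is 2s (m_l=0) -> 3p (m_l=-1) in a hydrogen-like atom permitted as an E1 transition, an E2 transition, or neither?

E1

Δl = 1 − 0 = +1; l_i + l_f = 1.
Δm_l = -1.
E1 (Δl = ±1, |Δm_l| ≤ 1): satisfied.
E2 (Δl = 0,±2, l_i+l_f ≥ 2, |Δm_l| ≤ 2): not satisfied.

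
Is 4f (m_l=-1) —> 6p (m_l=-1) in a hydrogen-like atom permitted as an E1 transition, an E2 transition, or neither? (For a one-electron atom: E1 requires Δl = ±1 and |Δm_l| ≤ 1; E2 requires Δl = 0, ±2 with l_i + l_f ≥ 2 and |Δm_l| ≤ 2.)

Δl = 1 − 3 = -2; l_i + l_f = 4.
Δm_l = +0.
E1 (Δl = ±1, |Δm_l| ≤ 1): not satisfied.
E2 (Δl = 0,±2, l_i+l_f ≥ 2, |Δm_l| ≤ 2): satisfied.

E2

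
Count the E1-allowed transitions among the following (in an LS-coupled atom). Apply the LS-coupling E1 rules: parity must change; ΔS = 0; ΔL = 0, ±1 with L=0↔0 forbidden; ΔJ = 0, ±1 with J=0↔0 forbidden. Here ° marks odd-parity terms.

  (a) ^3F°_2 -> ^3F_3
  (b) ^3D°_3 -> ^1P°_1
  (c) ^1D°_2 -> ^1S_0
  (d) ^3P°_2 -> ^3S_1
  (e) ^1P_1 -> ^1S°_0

3

(a) allowed
(b) forbidden (parity, ΔS, ΔJ fail)
(c) forbidden (ΔL, ΔJ fail)
(d) allowed
(e) allowed
Total allowed: 3 of 5.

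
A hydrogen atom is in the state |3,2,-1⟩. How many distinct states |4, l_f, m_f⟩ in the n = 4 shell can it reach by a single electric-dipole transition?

5

E1 requires Δl = ±1, so l_f ∈ {1, 3}; with 0 ≤ l_f ≤ n_f−1 = 3, the allowed l_f values are {1, 3}.
For l_f = 1: m_f ∈ {m_i−1, m_i, m_i+1} ∩ [−1, 1] = {-1, 0} → 2 states.
For l_f = 3: m_f ∈ {m_i−1, m_i, m_i+1} ∩ [−3, 3] = {-2, -1, 0} → 3 states.
Total: 5.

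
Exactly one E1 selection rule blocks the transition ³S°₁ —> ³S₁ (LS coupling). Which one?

the L=0 ↔ L=0 exclusion

ΔJ = 0, ±1 (not J=0↔0): J: 1 → 1, ΔJ = +0 — passes.
ΔS = 0: S: 1 → 1 — passes.
ΔL = 0, ±1 (not L=0↔0): L: 0 → 0, ΔL = +0 — fails.
Parity must change: odd → even — passes.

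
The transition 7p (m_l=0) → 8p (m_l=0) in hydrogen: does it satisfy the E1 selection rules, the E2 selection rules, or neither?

E2

Δl = 1 − 1 = +0; l_i + l_f = 2.
Δm_l = +0.
E1 (Δl = ±1, |Δm_l| ≤ 1): not satisfied.
E2 (Δl = 0,±2, l_i+l_f ≥ 2, |Δm_l| ≤ 2): satisfied.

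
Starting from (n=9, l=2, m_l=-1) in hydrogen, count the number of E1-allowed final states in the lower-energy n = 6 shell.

E1 requires Δl = ±1, so l_f ∈ {1, 3}; with 0 ≤ l_f ≤ n_f−1 = 5, the allowed l_f values are {1, 3}.
For l_f = 1: m_f ∈ {m_i−1, m_i, m_i+1} ∩ [−1, 1] = {-1, 0} → 2 states.
For l_f = 3: m_f ∈ {m_i−1, m_i, m_i+1} ∩ [−3, 3] = {-2, -1, 0} → 3 states.
Total: 5.

5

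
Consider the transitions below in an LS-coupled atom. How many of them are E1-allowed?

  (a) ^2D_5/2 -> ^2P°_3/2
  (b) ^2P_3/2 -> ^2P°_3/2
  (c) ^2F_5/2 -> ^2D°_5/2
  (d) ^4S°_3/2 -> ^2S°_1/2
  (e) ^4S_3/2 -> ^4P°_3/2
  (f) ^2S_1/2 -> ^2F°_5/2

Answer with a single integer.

(a) allowed
(b) allowed
(c) allowed
(d) forbidden (parity, ΔS, ΔL fail)
(e) allowed
(f) forbidden (ΔL, ΔJ fail)
Total allowed: 4 of 6.

4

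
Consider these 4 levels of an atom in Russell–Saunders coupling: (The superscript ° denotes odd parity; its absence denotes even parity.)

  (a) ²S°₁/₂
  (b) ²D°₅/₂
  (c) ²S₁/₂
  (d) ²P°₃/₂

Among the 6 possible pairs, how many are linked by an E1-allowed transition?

(a)–(b): forbidden (parity, ΔL, ΔJ).
(a)–(c): forbidden (ΔL).
(a)–(d): forbidden (parity).
(b)–(c): forbidden (ΔL, ΔJ).
(b)–(d): forbidden (parity).
(c)–(d): allowed.
Allowed pairs: 1 of 6.

1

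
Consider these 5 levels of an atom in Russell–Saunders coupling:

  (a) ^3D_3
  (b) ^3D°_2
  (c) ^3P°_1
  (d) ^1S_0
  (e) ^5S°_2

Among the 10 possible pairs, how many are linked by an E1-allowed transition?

(a)–(b): allowed.
(a)–(c): forbidden (ΔJ).
(a)–(d): forbidden (parity, ΔS, ΔL, ΔJ).
(a)–(e): forbidden (ΔS, ΔL).
(b)–(c): forbidden (parity).
(b)–(d): forbidden (ΔS, ΔL, ΔJ).
(b)–(e): forbidden (parity, ΔS, ΔL).
(c)–(d): forbidden (ΔS).
(c)–(e): forbidden (parity, ΔS).
(d)–(e): forbidden (ΔS, ΔL, ΔJ).
Allowed pairs: 1 of 10.

1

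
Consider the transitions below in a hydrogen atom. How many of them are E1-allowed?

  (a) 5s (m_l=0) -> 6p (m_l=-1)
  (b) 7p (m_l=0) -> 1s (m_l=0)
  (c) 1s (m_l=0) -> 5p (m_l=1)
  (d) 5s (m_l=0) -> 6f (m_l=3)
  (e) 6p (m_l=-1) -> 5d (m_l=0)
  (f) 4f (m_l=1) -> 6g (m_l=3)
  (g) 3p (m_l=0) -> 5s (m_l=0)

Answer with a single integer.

5

(a) allowed
(b) allowed
(c) allowed
(d) forbidden — Δl = +3 (E1 requires Δl = ±1); Δm_l = +3 (E1 requires Δm_l = 0, ±1)
(e) allowed
(f) forbidden — Δm_l = +2 (E1 requires Δm_l = 0, ±1)
(g) allowed
Total allowed: 5 of 7.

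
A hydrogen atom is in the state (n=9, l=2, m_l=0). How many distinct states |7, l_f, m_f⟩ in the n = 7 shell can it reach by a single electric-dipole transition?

E1 requires Δl = ±1, so l_f ∈ {1, 3}; with 0 ≤ l_f ≤ n_f−1 = 6, the allowed l_f values are {1, 3}.
For l_f = 1: m_f ∈ {m_i−1, m_i, m_i+1} ∩ [−1, 1] = {-1, 0, 1} → 3 states.
For l_f = 3: m_f ∈ {m_i−1, m_i, m_i+1} ∩ [−3, 3] = {-1, 0, 1} → 3 states.
Total: 6.

6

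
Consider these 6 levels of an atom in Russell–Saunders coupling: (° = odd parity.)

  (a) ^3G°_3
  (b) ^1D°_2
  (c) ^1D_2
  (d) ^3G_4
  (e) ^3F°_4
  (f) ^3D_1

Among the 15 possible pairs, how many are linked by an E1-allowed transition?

3

(a)–(b): forbidden (parity, ΔS, ΔL).
(a)–(c): forbidden (ΔS, ΔL).
(a)–(d): allowed.
(a)–(e): forbidden (parity).
(a)–(f): forbidden (ΔL, ΔJ).
(b)–(c): allowed.
(b)–(d): forbidden (ΔS, ΔL, ΔJ).
(b)–(e): forbidden (parity, ΔS, ΔJ).
(b)–(f): forbidden (ΔS).
(c)–(d): forbidden (parity, ΔS, ΔL, ΔJ).
(c)–(e): forbidden (ΔS, ΔJ).
(c)–(f): forbidden (parity, ΔS).
(d)–(e): allowed.
(d)–(f): forbidden (parity, ΔL, ΔJ).
(e)–(f): forbidden (ΔJ).
Allowed pairs: 3 of 15.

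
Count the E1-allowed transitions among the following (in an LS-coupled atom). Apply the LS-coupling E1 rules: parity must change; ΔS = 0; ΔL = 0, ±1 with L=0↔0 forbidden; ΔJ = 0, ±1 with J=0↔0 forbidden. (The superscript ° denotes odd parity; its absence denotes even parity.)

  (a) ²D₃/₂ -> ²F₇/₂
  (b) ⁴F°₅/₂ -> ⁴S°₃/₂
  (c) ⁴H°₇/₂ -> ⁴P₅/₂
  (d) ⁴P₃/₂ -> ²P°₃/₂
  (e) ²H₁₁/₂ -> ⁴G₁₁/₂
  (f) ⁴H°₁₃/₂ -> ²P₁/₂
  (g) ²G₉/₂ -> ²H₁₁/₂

0

(a) forbidden (parity, ΔJ fail)
(b) forbidden (parity, ΔL fail)
(c) forbidden (ΔL fails)
(d) forbidden (ΔS fails)
(e) forbidden (parity, ΔS fail)
(f) forbidden (ΔS, ΔL, ΔJ fail)
(g) forbidden (parity fails)
Total allowed: 0 of 7.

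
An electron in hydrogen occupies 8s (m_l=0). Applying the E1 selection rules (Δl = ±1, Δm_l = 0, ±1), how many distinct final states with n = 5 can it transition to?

E1 requires Δl = ±1, so l_f ∈ {-1, 1}; with 0 ≤ l_f ≤ n_f−1 = 4, the allowed l_f values are {1}.
For l_f = 1: m_f ∈ {m_i−1, m_i, m_i+1} ∩ [−1, 1] = {-1, 0, 1} → 3 states.
Total: 3.

3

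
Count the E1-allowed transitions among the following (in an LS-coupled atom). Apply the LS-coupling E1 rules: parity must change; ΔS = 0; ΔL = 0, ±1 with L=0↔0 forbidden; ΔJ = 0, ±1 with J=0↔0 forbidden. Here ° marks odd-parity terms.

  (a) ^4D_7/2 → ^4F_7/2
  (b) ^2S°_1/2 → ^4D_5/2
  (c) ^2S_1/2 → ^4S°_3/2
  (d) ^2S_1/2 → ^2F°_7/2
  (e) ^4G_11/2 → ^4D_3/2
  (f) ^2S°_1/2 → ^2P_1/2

1

(a) forbidden (parity fails)
(b) forbidden (ΔS, ΔL, ΔJ fail)
(c) forbidden (ΔS, ΔL fail)
(d) forbidden (ΔL, ΔJ fail)
(e) forbidden (parity, ΔL, ΔJ fail)
(f) allowed
Total allowed: 1 of 6.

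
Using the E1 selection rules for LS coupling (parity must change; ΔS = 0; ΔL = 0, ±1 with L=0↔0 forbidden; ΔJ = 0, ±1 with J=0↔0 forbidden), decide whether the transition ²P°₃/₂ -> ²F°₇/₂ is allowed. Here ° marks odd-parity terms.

ΔS = 0: S: 1/2 → 1/2 — passes.
ΔJ = 0, ±1 (not J=0↔0): J: 3/2 → 7/2, ΔJ = +2 — fails.
Parity must change: odd → odd — fails.
ΔL = 0, ±1 (not L=0↔0): L: 1 → 3, ΔL = +2 — fails.
Rule(s) violated: parity, ΔL, ΔJ.

forbidden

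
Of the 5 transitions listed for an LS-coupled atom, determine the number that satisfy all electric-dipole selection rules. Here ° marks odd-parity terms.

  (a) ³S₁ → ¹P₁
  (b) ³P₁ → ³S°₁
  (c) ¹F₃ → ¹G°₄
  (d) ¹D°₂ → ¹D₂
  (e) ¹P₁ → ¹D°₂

4

(a) forbidden (parity, ΔS fail)
(b) allowed
(c) allowed
(d) allowed
(e) allowed
Total allowed: 4 of 5.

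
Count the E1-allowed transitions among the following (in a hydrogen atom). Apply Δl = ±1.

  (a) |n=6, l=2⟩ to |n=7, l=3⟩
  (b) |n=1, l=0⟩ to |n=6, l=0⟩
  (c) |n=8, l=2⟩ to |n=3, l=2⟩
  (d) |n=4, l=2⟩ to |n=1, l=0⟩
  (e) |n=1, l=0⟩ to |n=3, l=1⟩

(a) allowed
(b) forbidden — Δl = +0 (E1 requires Δl = ±1)
(c) forbidden — Δl = +0 (E1 requires Δl = ±1)
(d) forbidden — Δl = -2 (E1 requires Δl = ±1)
(e) allowed
Total allowed: 2 of 5.

2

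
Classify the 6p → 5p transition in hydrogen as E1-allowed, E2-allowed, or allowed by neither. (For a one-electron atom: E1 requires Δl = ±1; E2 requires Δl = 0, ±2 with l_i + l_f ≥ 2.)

E2

Δl = 1 − 1 = +0; l_i + l_f = 2.
E1 (Δl = ±1): not satisfied.
E2 (Δl = 0,±2, l_i+l_f ≥ 2): satisfied.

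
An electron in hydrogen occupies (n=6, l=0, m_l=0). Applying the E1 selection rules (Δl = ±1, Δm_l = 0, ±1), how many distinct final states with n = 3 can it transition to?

E1 requires Δl = ±1, so l_f ∈ {-1, 1}; with 0 ≤ l_f ≤ n_f−1 = 2, the allowed l_f values are {1}.
For l_f = 1: m_f ∈ {m_i−1, m_i, m_i+1} ∩ [−1, 1] = {-1, 0, 1} → 3 states.
Total: 3.

3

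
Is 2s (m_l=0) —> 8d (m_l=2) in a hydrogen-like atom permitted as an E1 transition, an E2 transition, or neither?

E2

Δl = 2 − 0 = +2; l_i + l_f = 2.
Δm_l = +2.
E1 (Δl = ±1, |Δm_l| ≤ 1): not satisfied.
E2 (Δl = 0,±2, l_i+l_f ≥ 2, |Δm_l| ≤ 2): satisfied.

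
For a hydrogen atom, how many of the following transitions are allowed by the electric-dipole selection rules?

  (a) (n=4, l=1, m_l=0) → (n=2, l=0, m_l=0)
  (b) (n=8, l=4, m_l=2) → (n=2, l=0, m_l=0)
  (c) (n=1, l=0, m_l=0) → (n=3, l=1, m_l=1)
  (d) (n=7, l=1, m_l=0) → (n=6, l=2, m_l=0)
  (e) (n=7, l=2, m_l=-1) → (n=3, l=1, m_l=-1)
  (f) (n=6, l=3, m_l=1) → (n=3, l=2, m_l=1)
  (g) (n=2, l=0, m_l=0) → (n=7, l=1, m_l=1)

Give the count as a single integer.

(a) allowed
(b) forbidden — Δl = -4 (E1 requires Δl = ±1); Δm_l = -2 (E1 requires Δm_l = 0, ±1)
(c) allowed
(d) allowed
(e) allowed
(f) allowed
(g) allowed
Total allowed: 6 of 7.

6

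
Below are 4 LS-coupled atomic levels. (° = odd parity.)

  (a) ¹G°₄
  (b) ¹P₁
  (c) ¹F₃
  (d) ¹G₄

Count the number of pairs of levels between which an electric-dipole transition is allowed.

(a)–(b): forbidden (ΔL, ΔJ).
(a)–(c): allowed.
(a)–(d): allowed.
(b)–(c): forbidden (parity, ΔL, ΔJ).
(b)–(d): forbidden (parity, ΔL, ΔJ).
(c)–(d): forbidden (parity).
Allowed pairs: 2 of 6.

2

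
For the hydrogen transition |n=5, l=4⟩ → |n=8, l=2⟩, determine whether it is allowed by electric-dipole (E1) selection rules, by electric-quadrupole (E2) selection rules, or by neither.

E2

Δl = 2 − 4 = -2; l_i + l_f = 6.
E1 (Δl = ±1): not satisfied.
E2 (Δl = 0,±2, l_i+l_f ≥ 2): satisfied.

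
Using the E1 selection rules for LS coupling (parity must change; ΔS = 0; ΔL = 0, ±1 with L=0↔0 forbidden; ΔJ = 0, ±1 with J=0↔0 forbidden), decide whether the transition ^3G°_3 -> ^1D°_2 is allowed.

ΔJ = 0, ±1 (not J=0↔0): J: 3 → 2, ΔJ = -1 — ✓.
ΔS = 0: S: 1 → 0 — ✗.
Parity must change: odd → odd — ✗.
ΔL = 0, ±1 (not L=0↔0): L: 4 → 2, ΔL = -2 — ✗.
Rule(s) violated: parity, ΔS, ΔL.

forbidden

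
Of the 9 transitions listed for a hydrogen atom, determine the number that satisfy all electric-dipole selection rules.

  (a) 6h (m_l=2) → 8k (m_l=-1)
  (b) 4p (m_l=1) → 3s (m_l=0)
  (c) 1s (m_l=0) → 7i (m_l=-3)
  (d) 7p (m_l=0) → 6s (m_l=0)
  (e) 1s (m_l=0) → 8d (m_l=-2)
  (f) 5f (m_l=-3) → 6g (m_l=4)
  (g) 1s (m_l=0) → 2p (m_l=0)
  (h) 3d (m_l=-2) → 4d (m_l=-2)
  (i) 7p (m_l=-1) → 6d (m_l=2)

3

(a) forbidden — Δl = +2 (E1 requires Δl = ±1); Δm_l = -3 (E1 requires Δm_l = 0, ±1)
(b) allowed
(c) forbidden — Δl = +6 (E1 requires Δl = ±1); Δm_l = -3 (E1 requires Δm_l = 0, ±1)
(d) allowed
(e) forbidden — Δl = +2 (E1 requires Δl = ±1); Δm_l = -2 (E1 requires Δm_l = 0, ±1)
(f) forbidden — Δm_l = +7 (E1 requires Δm_l = 0, ±1)
(g) allowed
(h) forbidden — Δl = +0 (E1 requires Δl = ±1)
(i) forbidden — Δm_l = +3 (E1 requires Δm_l = 0, ±1)
Total allowed: 3 of 9.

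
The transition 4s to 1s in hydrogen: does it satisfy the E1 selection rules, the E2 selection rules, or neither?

Δl = 0 − 0 = +0; l_i + l_f = 0.
E1 (Δl = ±1): not satisfied.
E2 (Δl = 0,±2, l_i+l_f ≥ 2): not satisfied.

neither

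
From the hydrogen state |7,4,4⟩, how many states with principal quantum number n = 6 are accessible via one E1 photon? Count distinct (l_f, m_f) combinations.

E1 requires Δl = ±1, so l_f ∈ {3, 5}; with 0 ≤ l_f ≤ n_f−1 = 5, the allowed l_f values are {3, 5}.
For l_f = 3: m_f ∈ {m_i−1, m_i, m_i+1} ∩ [−3, 3] = {3} → 1 state.
For l_f = 5: m_f ∈ {m_i−1, m_i, m_i+1} ∩ [−5, 5] = {3, 4, 5} → 3 states.
Total: 4.

4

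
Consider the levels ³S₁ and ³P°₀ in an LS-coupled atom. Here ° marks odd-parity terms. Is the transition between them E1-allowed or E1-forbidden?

Reading off the term symbols: S 1→1, L 0→1, J 1→0, parity even→odd.
Parity must change: even → odd — ✓.
ΔS = 0: S: 1 → 1 — ✓.
ΔL = 0, ±1 (not L=0↔0): L: 0 → 1, ΔL = +1 — ✓.
ΔJ = 0, ±1 (not J=0↔0): J: 1 → 0, ΔJ = -1 — ✓.
All four E1 rules are satisfied.

allowed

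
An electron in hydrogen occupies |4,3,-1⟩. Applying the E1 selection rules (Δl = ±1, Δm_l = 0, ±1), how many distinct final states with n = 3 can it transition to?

E1 requires Δl = ±1, so l_f ∈ {2, 4}; with 0 ≤ l_f ≤ n_f−1 = 2, the allowed l_f values are {2}.
For l_f = 2: m_f ∈ {m_i−1, m_i, m_i+1} ∩ [−2, 2] = {-2, -1, 0} → 3 states.
Total: 3.

3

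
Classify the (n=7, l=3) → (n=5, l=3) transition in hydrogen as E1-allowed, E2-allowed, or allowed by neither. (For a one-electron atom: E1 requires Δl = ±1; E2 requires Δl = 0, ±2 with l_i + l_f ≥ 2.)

Δl = 3 − 3 = +0; l_i + l_f = 6.
E1 (Δl = ±1): not satisfied.
E2 (Δl = 0,±2, l_i+l_f ≥ 2): satisfied.

E2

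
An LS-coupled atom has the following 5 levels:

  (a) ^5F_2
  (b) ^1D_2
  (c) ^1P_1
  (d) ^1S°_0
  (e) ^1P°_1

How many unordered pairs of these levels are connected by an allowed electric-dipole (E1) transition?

(a)–(b): forbidden (parity, ΔS).
(a)–(c): forbidden (parity, ΔS, ΔL).
(a)–(d): forbidden (ΔS, ΔL, ΔJ).
(a)–(e): forbidden (ΔS, ΔL).
(b)–(c): forbidden (parity).
(b)–(d): forbidden (ΔL, ΔJ).
(b)–(e): allowed.
(c)–(d): allowed.
(c)–(e): allowed.
(d)–(e): forbidden (parity).
Allowed pairs: 3 of 10.

3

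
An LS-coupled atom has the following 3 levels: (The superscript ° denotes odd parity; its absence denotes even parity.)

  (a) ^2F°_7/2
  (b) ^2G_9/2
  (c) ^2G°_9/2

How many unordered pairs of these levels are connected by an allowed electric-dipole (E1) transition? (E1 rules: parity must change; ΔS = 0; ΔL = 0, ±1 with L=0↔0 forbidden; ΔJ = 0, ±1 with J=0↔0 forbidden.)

2

(a)–(b): allowed.
(a)–(c): forbidden (parity).
(b)–(c): allowed.
Allowed pairs: 2 of 3.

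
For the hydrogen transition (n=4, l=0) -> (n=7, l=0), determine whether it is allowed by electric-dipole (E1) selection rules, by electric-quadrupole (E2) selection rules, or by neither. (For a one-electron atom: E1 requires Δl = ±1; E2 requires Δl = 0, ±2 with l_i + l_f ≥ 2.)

Δl = 0 − 0 = +0; l_i + l_f = 0.
E1 (Δl = ±1): not satisfied.
E2 (Δl = 0,±2, l_i+l_f ≥ 2): not satisfied.

neither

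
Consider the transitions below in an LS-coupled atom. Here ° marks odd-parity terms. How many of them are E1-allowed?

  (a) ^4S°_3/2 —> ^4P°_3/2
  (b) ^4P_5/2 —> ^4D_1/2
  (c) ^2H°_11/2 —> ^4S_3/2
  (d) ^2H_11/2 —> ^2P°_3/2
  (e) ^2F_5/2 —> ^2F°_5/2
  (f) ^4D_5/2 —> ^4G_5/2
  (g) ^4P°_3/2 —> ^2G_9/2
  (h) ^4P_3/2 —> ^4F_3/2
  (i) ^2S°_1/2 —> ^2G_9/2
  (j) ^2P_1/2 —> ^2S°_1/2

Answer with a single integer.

(a) forbidden (parity fails)
(b) forbidden (parity, ΔJ fail)
(c) forbidden (ΔS, ΔL, ΔJ fail)
(d) forbidden (ΔL, ΔJ fail)
(e) allowed
(f) forbidden (parity, ΔL fail)
(g) forbidden (ΔS, ΔL, ΔJ fail)
(h) forbidden (parity, ΔL fail)
(i) forbidden (ΔL, ΔJ fail)
(j) allowed
Total allowed: 2 of 10.

2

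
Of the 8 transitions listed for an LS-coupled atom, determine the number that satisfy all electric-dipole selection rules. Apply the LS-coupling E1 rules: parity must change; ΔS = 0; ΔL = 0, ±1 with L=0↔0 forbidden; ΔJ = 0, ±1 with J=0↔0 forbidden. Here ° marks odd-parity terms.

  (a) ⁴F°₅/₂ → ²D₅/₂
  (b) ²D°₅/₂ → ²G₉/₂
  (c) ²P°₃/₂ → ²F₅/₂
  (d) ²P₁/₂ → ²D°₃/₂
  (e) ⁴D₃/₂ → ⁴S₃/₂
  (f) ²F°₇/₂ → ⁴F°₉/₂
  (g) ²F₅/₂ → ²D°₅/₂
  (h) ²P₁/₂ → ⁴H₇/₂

2

(a) forbidden (ΔS fails)
(b) forbidden (ΔL, ΔJ fail)
(c) forbidden (ΔL fails)
(d) allowed
(e) forbidden (parity, ΔL fail)
(f) forbidden (parity, ΔS fail)
(g) allowed
(h) forbidden (parity, ΔS, ΔL, ΔJ fail)
Total allowed: 2 of 8.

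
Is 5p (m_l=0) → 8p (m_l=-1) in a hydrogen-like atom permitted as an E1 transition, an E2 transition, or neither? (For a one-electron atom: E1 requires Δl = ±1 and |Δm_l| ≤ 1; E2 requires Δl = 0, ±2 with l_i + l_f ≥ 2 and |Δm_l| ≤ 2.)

Δl = 1 − 1 = +0; l_i + l_f = 2.
Δm_l = -1.
E1 (Δl = ±1, |Δm_l| ≤ 1): not satisfied.
E2 (Δl = 0,±2, l_i+l_f ≥ 2, |Δm_l| ≤ 2): satisfied.

E2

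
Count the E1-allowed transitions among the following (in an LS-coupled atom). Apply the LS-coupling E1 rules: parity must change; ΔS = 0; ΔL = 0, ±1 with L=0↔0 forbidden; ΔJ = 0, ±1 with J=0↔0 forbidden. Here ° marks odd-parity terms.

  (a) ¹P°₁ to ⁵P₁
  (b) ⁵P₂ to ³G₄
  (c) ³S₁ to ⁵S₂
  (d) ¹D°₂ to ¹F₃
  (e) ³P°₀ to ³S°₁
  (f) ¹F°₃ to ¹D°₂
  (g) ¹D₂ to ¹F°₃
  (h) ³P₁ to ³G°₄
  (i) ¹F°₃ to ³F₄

(a) forbidden (ΔS fails)
(b) forbidden (parity, ΔS, ΔL, ΔJ fail)
(c) forbidden (parity, ΔS, ΔL fail)
(d) allowed
(e) forbidden (parity fails)
(f) forbidden (parity fails)
(g) allowed
(h) forbidden (ΔL, ΔJ fail)
(i) forbidden (ΔS fails)
Total allowed: 2 of 9.

2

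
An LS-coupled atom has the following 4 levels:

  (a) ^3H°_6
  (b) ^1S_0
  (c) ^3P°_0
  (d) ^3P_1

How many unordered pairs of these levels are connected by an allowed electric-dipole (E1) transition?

(a)–(b): forbidden (ΔS, ΔL, ΔJ).
(a)–(c): forbidden (parity, ΔL, ΔJ).
(a)–(d): forbidden (ΔL, ΔJ).
(b)–(c): forbidden (ΔS, ΔJ).
(b)–(d): forbidden (parity, ΔS).
(c)–(d): allowed.
Allowed pairs: 1 of 6.

1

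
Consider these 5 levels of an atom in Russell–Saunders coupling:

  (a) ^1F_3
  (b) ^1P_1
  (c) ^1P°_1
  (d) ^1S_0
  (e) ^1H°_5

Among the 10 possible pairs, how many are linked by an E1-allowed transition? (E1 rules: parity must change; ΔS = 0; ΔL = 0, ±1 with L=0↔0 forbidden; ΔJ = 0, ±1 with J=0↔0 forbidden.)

2

(a)–(b): forbidden (parity, ΔL, ΔJ).
(a)–(c): forbidden (ΔL, ΔJ).
(a)–(d): forbidden (parity, ΔL, ΔJ).
(a)–(e): forbidden (ΔL, ΔJ).
(b)–(c): allowed.
(b)–(d): forbidden (parity).
(b)–(e): forbidden (ΔL, ΔJ).
(c)–(d): allowed.
(c)–(e): forbidden (parity, ΔL, ΔJ).
(d)–(e): forbidden (ΔL, ΔJ).
Allowed pairs: 2 of 10.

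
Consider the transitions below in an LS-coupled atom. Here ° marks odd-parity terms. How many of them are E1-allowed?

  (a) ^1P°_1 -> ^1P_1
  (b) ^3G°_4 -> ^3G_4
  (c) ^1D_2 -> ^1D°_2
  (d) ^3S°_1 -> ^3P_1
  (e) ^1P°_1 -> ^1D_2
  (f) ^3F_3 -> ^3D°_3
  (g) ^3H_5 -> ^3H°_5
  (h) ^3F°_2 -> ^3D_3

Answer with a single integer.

8

(a) allowed
(b) allowed
(c) allowed
(d) allowed
(e) allowed
(f) allowed
(g) allowed
(h) allowed
Total allowed: 8 of 8.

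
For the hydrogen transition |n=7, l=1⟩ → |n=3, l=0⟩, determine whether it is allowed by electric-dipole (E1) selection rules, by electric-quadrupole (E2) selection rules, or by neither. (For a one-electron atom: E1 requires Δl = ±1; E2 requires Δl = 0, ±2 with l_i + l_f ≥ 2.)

Δl = 0 − 1 = -1; l_i + l_f = 1.
E1 (Δl = ±1): satisfied.
E2 (Δl = 0,±2, l_i+l_f ≥ 2): not satisfied.

E1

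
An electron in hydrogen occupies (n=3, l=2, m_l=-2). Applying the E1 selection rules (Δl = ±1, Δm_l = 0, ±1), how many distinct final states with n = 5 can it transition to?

E1 requires Δl = ±1, so l_f ∈ {1, 3}; with 0 ≤ l_f ≤ n_f−1 = 4, the allowed l_f values are {1, 3}.
For l_f = 1: m_f ∈ {m_i−1, m_i, m_i+1} ∩ [−1, 1] = {-1} → 1 state.
For l_f = 3: m_f ∈ {m_i−1, m_i, m_i+1} ∩ [−3, 3] = {-3, -2, -1} → 3 states.
Total: 4.

4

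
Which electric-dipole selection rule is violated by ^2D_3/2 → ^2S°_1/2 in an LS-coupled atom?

the ΔL = 0, ±1 rule

Parity must change: even → odd — ok.
ΔS = 0: S: 1/2 → 1/2 — ok.
ΔL = 0, ±1 (not L=0↔0): L: 2 → 0, ΔL = -2 — fails.
ΔJ = 0, ±1 (not J=0↔0): J: 3/2 → 1/2, ΔJ = -1 — ok.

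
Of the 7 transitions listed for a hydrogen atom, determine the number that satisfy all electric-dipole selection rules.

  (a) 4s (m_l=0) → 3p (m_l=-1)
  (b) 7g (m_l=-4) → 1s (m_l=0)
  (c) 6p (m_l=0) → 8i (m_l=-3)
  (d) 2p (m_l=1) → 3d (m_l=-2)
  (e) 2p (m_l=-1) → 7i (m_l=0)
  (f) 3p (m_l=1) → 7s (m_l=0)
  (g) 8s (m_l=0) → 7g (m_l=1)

(a) allowed
(b) forbidden — Δl = -4 (E1 requires Δl = ±1); Δm_l = +4 (E1 requires Δm_l = 0, ±1)
(c) forbidden — Δl = +5 (E1 requires Δl = ±1); Δm_l = -3 (E1 requires Δm_l = 0, ±1)
(d) forbidden — Δm_l = -3 (E1 requires Δm_l = 0, ±1)
(e) forbidden — Δl = +5 (E1 requires Δl = ±1)
(f) allowed
(g) forbidden — Δl = +4 (E1 requires Δl = ±1)
Total allowed: 2 of 7.

2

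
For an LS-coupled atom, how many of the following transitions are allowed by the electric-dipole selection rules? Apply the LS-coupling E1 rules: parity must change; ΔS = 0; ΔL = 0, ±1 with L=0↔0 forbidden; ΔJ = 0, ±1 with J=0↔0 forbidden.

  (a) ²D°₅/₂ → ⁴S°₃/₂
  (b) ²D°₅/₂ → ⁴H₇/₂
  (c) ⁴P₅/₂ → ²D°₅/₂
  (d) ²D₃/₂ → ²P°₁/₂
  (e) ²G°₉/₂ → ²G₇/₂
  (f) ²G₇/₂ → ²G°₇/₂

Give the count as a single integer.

(a) forbidden (parity, ΔS, ΔL fail)
(b) forbidden (ΔS, ΔL fail)
(c) forbidden (ΔS fails)
(d) allowed
(e) allowed
(f) allowed
Total allowed: 3 of 6.

3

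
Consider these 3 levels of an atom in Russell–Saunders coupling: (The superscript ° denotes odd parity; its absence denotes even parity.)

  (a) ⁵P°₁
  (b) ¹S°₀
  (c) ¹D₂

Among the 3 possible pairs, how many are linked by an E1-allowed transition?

0

(a)–(b): forbidden (parity, ΔS).
(a)–(c): forbidden (ΔS).
(b)–(c): forbidden (ΔL, ΔJ).
Allowed pairs: 0 of 3.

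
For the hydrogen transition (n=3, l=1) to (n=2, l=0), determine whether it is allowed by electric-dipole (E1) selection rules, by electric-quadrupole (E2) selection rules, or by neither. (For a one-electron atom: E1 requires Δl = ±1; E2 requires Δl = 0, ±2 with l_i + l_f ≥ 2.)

E1

Δl = 0 − 1 = -1; l_i + l_f = 1.
E1 (Δl = ±1): satisfied.
E2 (Δl = 0,±2, l_i+l_f ≥ 2): not satisfied.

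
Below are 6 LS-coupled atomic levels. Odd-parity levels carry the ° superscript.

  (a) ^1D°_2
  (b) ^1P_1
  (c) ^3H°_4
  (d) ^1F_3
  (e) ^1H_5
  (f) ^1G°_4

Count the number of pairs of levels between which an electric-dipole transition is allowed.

4

(a)–(b): allowed.
(a)–(c): forbidden (parity, ΔS, ΔL, ΔJ).
(a)–(d): allowed.
(a)–(e): forbidden (ΔL, ΔJ).
(a)–(f): forbidden (parity, ΔL, ΔJ).
(b)–(c): forbidden (ΔS, ΔL, ΔJ).
(b)–(d): forbidden (parity, ΔL, ΔJ).
(b)–(e): forbidden (parity, ΔL, ΔJ).
(b)–(f): forbidden (ΔL, ΔJ).
(c)–(d): forbidden (ΔS, ΔL).
(c)–(e): forbidden (ΔS).
(c)–(f): forbidden (parity, ΔS).
(d)–(e): forbidden (parity, ΔL, ΔJ).
(d)–(f): allowed.
(e)–(f): allowed.
Allowed pairs: 4 of 15.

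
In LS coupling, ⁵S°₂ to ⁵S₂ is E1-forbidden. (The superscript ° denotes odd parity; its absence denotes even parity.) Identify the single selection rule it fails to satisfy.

the L=0 ↔ L=0 exclusion

Initial level: S=2, L=0, J=2, parity odd. Final level: S=2, L=0, J=2, parity even.
ΔL = 0, ±1 (not L=0↔0): L: 0 → 0, ΔL = +0 — fails.
ΔJ = 0, ±1 (not J=0↔0): J: 2 → 2, ΔJ = +0 — passes.
ΔS = 0: S: 2 → 2 — passes.
Parity must change: odd → even — passes.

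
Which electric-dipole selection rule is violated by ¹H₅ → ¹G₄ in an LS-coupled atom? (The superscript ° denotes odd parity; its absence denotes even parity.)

parity

Reading off the term symbols: S 0→0, L 5→4, J 5→4, parity even→even.
Parity must change: even → even — violated.
ΔS = 0: S: 0 → 0 — satisfied.
ΔL = 0, ±1 (not L=0↔0): L: 5 → 4, ΔL = -1 — satisfied.
ΔJ = 0, ±1 (not J=0↔0): J: 5 → 4, ΔJ = -1 — satisfied.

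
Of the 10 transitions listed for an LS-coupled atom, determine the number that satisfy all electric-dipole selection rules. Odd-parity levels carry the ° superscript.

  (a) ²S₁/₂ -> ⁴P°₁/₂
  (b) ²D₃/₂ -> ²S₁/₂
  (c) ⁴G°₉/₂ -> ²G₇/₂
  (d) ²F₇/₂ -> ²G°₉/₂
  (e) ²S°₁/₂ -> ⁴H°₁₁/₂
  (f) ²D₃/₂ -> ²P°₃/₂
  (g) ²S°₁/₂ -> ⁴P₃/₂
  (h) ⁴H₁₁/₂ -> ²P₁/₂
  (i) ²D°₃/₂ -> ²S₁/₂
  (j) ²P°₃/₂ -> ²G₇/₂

(a) forbidden (ΔS fails)
(b) forbidden (parity, ΔL fail)
(c) forbidden (ΔS fails)
(d) allowed
(e) forbidden (parity, ΔS, ΔL, ΔJ fail)
(f) allowed
(g) forbidden (ΔS fails)
(h) forbidden (parity, ΔS, ΔL, ΔJ fail)
(i) forbidden (ΔL fails)
(j) forbidden (ΔL, ΔJ fail)
Total allowed: 2 of 10.

2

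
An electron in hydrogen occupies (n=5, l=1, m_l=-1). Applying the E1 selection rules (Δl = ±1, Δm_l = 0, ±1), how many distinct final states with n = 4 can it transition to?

4

E1 requires Δl = ±1, so l_f ∈ {0, 2}; with 0 ≤ l_f ≤ n_f−1 = 3, the allowed l_f values are {0, 2}.
For l_f = 0: m_f ∈ {m_i−1, m_i, m_i+1} ∩ [−0, 0] = {0} → 1 state.
For l_f = 2: m_f ∈ {m_i−1, m_i, m_i+1} ∩ [−2, 2] = {-2, -1, 0} → 3 states.
Total: 4.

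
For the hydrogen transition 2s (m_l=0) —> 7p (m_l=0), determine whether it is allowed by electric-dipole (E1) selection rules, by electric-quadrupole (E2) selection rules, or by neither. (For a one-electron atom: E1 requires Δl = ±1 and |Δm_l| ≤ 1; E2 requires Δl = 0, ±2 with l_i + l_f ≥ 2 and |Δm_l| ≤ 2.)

Δl = 1 − 0 = +1; l_i + l_f = 1.
Δm_l = +0.
E1 (Δl = ±1, |Δm_l| ≤ 1): satisfied.
E2 (Δl = 0,±2, l_i+l_f ≥ 2, |Δm_l| ≤ 2): not satisfied.

E1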